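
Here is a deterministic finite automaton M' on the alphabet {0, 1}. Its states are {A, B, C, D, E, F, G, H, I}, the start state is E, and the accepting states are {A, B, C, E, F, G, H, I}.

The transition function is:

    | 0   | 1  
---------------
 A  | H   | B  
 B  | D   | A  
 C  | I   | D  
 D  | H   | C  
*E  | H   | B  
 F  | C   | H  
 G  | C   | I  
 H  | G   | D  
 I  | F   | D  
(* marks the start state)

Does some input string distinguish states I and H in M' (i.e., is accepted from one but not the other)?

No

Start with accepting vs non-accepting: {A,B,C,E,F,G,H,I} | {D}.
Split {A,B,C,E,F,G,H,I} by δ(·,0) → {A,C,E,F,G,H,I} and {B}.
On input 1, block {A,C,E,F,G,H,I} splits into {C,H,I} and {A,E} and {F,G}.
Refine {C,H,I} on symbol 0: members go to different blocks, giving {H,I} and {C}.
No further refinement is possible. Final partition (6 blocks): {H,I} | {D} | {B} | {A,E} | {F,G} | {C}.
I and H lie in the same block of the stable partition, so they are equivalent — no string distinguishes them.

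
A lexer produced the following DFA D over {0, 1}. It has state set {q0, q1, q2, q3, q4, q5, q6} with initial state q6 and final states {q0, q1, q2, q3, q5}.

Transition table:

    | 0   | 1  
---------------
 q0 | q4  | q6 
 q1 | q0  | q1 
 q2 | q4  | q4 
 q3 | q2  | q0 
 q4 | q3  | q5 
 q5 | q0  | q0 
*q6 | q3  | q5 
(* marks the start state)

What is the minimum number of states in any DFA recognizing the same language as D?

First remove the unreachable states {q1}; 6 states remain.
Start with accepting vs non-accepting: {q0,q2,q3,q5} | {q4,q6}.
On input 0, block {q0,q2,q3,q5} splits into {q0,q2} and {q3,q5}.
Stable partition: {q0,q2} | {q4,q6} | {q3,q5} — 3 equivalence classes.

3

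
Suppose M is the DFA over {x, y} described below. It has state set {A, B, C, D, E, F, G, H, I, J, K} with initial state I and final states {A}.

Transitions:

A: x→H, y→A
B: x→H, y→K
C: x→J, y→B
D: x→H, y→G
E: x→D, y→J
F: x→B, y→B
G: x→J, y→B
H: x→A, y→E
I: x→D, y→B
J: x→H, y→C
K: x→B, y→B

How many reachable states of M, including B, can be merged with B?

3

First remove the unreachable states {F}; 10 states remain.
Initial partition by acceptance: {A} | {B,C,D,E,G,H,I,J,K}.
Split {B,C,D,E,G,H,I,J,K} by δ(·,x) → {B,C,D,E,G,I,J,K} and {H}.
Refine {B,C,D,E,G,I,J,K} on symbol x: members go to different blocks, giving {C,E,G,I,K} and {B,D,J}.
Stable partition: {A} | {C,E,G,I,K} | {H} | {B,D,J} — 4 equivalence classes.
State B belongs to the block {B,D,J}, which has 3 states.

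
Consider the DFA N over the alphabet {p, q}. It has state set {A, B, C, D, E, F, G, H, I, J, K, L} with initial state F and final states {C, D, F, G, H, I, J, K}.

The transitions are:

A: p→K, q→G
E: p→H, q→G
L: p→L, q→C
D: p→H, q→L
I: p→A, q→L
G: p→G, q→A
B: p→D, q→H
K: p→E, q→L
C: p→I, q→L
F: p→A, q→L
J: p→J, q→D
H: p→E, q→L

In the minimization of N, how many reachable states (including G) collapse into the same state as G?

First remove the unreachable states {B,D,J}; 9 states remain.
P0 = {C,F,G,H,I,K} | {A,E,L}.
On input p, block {C,F,G,H,I,K} splits into {F,H,I,K} and {C,G}.
On input p, block {A,E,L} splits into {A,E} and {L}.
Split {C,G} by δ(·,p) → {C} and {G}.
No further refinement is possible. Final partition (5 blocks): {F,H,I,K} | {A,E} | {C} | {L} | {G}.
State G belongs to the block {G}, which has 1 states.

1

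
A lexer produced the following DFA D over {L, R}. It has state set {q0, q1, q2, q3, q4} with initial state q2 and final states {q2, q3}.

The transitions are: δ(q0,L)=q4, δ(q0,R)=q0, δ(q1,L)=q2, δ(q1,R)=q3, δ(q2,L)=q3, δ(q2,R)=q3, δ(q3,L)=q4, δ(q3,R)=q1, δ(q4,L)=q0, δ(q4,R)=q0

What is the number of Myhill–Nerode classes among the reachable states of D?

4

P0 = {q2,q3} | {q0,q1,q4}.
Refine {q2,q3} on symbol L: members go to different blocks, giving {q2} and {q3}.
Refine {q0,q1,q4} on symbol L: members go to different blocks, giving {q0,q4} and {q1}.
The partition is now stable with 4 blocks: {q2} | {q0,q4} | {q3} | {q1}.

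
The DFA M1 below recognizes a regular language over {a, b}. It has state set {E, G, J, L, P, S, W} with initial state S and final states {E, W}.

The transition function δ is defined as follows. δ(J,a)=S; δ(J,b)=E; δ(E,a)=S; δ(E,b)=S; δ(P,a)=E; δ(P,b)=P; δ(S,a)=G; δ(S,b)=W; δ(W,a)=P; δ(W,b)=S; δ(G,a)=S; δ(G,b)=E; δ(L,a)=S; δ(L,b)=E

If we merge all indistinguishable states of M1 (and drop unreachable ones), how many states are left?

5

States {J,L} cannot be reached from the start state, so discard them.
P0 = {E,W} | {G,P,S}.
Refine {G,P,S} on symbol a: members go to different blocks, giving {G,S} and {P}.
Split {E,W} by δ(·,a) → {E} and {W}.
Refine {G,S} on symbol b: members go to different blocks, giving {G} and {S}.
The partition is now stable with 5 blocks: {E} | {G} | {P} | {W} | {S}.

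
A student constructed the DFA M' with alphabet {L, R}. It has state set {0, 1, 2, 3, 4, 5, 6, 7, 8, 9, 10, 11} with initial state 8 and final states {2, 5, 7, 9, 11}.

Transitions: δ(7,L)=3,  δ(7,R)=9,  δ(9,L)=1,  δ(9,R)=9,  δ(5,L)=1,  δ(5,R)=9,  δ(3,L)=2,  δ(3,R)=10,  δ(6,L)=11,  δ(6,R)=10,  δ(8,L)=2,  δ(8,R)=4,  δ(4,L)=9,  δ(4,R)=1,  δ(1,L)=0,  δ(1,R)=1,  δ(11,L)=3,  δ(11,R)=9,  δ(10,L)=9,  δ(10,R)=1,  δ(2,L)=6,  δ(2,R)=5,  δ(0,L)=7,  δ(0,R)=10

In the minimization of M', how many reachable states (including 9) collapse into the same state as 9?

2

Initial partition by acceptance: {2,5,7,9,11} | {0,1,3,4,6,8,10}.
On input L, block {0,1,3,4,6,8,10} splits into {0,3,4,6,8,10} and {1}.
On input L, block {2,5,7,9,11} splits into {2,7,11} and {5,9}.
Split {0,3,4,6,8,10} by δ(·,L) → {0,3,6,8} and {4,10}.
Stable partition: {2,7,11} | {0,3,6,8} | {1} | {5,9} | {4,10} — 5 equivalence classes.
State 9 belongs to the block {5,9}, which has 2 states.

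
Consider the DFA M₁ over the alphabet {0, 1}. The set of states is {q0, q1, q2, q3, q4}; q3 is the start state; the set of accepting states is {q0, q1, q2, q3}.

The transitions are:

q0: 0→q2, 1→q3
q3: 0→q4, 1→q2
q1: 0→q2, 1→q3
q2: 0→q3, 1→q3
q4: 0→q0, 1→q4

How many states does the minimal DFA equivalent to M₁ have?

4

States {q1} cannot be reached from the start state, so discard them.
Start with accepting vs non-accepting: {q0,q2,q3} | {q4}.
Refine {q0,q2,q3} on symbol 0: members go to different blocks, giving {q0,q2} and {q3}.
Refine {q0,q2} on symbol 0: members go to different blocks, giving {q0} and {q2}.
Stable partition: {q0} | {q4} | {q3} | {q2} — 4 equivalence classes.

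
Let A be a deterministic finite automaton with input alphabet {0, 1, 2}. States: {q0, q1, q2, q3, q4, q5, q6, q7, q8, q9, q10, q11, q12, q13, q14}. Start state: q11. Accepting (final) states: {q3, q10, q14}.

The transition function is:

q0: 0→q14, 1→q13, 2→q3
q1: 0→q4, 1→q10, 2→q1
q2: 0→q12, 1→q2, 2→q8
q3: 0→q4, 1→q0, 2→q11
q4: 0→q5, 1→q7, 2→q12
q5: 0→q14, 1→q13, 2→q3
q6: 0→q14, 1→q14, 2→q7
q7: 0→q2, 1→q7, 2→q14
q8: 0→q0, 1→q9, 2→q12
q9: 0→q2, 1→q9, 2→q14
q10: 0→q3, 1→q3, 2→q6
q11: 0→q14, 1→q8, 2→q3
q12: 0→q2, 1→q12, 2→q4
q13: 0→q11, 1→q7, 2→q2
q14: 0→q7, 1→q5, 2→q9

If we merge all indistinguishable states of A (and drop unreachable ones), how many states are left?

Reachable states from the start: {q0,q2,q3,q4,q5,q7,q8,q9,q11,q12,q13,q14}. Unreachable: {q1,q6,q10} — drop them.
Start with accepting vs non-accepting: {q3,q14} | {q0,q2,q4,q5,q7,q8,q9,q11,q12,q13}.
On input 0, block {q0,q2,q4,q5,q7,q8,q9,q11,q12,q13} splits into {q2,q4,q7,q8,q9,q12,q13} and {q0,q5,q11}.
On input 2, block {q3,q14} splits into {q3} and {q14}.
Refine {q2,q4,q7,q8,q9,q12,q13} on symbol 0: members go to different blocks, giving {q2,q7,q9,q12} and {q4,q8,q13}.
Split {q2,q7,q9,q12} by δ(·,2) → {q2,q12} and {q7,q9}.
The partition is now stable with 6 blocks: {q3} | {q2,q12} | {q0,q5,q11} | {q14} | {q4,q8,q13} | {q7,q9}.

6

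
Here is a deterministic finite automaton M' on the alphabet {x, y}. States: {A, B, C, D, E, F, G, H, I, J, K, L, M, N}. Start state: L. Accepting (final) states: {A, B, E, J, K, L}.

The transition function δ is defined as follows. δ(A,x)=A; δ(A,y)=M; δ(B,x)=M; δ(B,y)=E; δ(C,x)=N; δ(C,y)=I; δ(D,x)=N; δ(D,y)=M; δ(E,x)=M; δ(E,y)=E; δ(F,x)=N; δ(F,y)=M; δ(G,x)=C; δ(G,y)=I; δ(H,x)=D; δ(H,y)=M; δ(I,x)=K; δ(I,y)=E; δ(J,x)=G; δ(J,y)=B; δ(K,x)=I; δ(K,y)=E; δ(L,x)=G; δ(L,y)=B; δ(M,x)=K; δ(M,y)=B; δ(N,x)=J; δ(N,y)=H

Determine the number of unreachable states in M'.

BFS from L reaches {B, C, D, E, G, H, I, J, K, L, M, N}; the 2 state(s) A, F are never visited.

2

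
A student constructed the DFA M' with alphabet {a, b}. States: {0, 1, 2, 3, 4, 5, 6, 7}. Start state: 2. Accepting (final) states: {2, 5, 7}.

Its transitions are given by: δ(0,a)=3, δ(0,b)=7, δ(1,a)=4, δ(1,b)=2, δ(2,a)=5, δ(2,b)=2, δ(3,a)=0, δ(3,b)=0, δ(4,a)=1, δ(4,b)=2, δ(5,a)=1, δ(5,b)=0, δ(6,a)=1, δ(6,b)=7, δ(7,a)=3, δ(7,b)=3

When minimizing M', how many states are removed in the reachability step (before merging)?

BFS from 2 reaches {0, 1, 2, 3, 4, 5, 7}; the 1 state(s) 6 are never visited.

1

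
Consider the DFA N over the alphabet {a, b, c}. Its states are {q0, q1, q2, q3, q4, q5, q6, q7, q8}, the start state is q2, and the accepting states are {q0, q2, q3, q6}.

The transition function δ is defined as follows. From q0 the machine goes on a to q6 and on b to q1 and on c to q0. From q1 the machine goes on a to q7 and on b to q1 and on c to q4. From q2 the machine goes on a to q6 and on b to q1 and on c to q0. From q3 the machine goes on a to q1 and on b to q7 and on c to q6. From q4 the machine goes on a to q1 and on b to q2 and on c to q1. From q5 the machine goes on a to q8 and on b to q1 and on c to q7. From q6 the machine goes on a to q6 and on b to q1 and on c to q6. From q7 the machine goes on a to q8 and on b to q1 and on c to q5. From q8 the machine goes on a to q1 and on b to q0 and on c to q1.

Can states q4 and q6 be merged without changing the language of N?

States {q3} cannot be reached from the start state, so discard them.
Start with accepting vs non-accepting: {q0,q2,q6} | {q1,q4,q5,q7,q8}.
On input b, block {q1,q4,q5,q7,q8} splits into {q1,q5,q7} and {q4,q8}.
On input a, block {q1,q5,q7} splits into {q5,q7} and {q1}.
No further refinement is possible. Final partition (4 blocks): {q0,q2,q6} | {q5,q7} | {q4,q8} | {q1}.
q4 and q6 end up in different blocks, so they are distinguishable. For instance, the string 'ε' is accepted from only q6.

No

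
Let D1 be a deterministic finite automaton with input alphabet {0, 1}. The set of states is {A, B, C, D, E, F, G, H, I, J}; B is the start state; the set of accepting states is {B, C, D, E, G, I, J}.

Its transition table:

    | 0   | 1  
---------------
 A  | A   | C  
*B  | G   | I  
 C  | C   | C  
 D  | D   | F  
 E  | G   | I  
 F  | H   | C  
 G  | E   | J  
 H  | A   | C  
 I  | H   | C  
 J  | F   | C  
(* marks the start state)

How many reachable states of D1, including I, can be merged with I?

2

First remove the unreachable states {D}; 9 states remain.
Start with accepting vs non-accepting: {B,C,E,G,I,J} | {A,F,H}.
Split {B,C,E,G,I,J} by δ(·,0) → {B,C,E,G} and {I,J}.
Split {B,C,E,G} by δ(·,1) → {B,E,G} and {C}.
Stable partition: {B,E,G} | {A,F,H} | {I,J} | {C} — 4 equivalence classes.
The equivalence class containing I is {I,J}, of size 2.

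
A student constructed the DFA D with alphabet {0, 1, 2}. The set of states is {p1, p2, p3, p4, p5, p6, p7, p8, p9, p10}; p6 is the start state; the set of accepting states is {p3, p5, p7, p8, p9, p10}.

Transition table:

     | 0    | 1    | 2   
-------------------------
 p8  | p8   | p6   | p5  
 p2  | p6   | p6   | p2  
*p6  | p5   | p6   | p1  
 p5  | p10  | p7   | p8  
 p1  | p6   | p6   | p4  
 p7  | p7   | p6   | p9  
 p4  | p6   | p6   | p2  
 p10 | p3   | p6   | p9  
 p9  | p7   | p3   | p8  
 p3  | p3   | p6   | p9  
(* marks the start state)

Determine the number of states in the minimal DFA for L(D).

4

Every state is reachable, so we keep all 10.
Start with accepting vs non-accepting: {p3,p5,p7,p8,p9,p10} | {p1,p2,p4,p6}.
On input 1, block {p3,p5,p7,p8,p9,p10} splits into {p3,p7,p8,p10} and {p5,p9}.
Refine {p1,p2,p4,p6} on symbol 0: members go to different blocks, giving {p1,p2,p4} and {p6}.
No further refinement is possible. Final partition (4 blocks): {p3,p7,p8,p10} | {p1,p2,p4} | {p5,p9} | {p6}.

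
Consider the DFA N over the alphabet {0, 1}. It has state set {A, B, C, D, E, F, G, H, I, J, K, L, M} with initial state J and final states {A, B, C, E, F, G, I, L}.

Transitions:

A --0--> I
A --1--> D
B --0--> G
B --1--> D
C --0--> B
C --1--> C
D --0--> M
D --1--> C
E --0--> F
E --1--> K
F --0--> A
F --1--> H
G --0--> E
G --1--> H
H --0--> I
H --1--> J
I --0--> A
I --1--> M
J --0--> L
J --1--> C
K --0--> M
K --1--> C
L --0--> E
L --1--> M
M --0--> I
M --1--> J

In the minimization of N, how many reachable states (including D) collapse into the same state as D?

Every state is reachable, so we keep all 13.
Initial partition by acceptance: {A,B,C,E,F,G,I,L} | {D,H,J,K,M}.
Split {A,B,C,E,F,G,I,L} by δ(·,1) → {A,B,E,F,G,I,L} and {C}.
On input 0, block {D,H,J,K,M} splits into {H,J,M} and {D,K}.
On input 1, block {A,B,E,F,G,I,L} splits into {F,G,I,L} and {A,B,E}.
On input 1, block {H,J,M} splits into {H,M} and {J}.
Stable partition: {F,G,I,L} | {H,M} | {C} | {D,K} | {A,B,E} | {J} — 6 equivalence classes.
State D belongs to the block {D,K}, which has 2 states.

2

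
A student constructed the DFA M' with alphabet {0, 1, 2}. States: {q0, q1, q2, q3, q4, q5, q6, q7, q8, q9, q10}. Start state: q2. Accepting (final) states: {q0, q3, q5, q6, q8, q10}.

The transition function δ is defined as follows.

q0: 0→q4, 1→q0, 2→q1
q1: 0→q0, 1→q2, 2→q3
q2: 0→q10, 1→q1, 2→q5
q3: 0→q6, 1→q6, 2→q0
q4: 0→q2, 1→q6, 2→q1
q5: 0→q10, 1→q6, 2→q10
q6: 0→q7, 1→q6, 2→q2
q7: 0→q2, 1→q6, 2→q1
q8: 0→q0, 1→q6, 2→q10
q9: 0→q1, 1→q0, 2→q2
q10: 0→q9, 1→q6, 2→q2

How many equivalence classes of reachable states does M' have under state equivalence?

States {q8} cannot be reached from the start state, so discard them.
Start with accepting vs non-accepting: {q0,q3,q5,q6,q10} | {q1,q2,q4,q7,q9}.
Refine {q0,q3,q5,q6,q10} on symbol 0: members go to different blocks, giving {q0,q6,q10} and {q3,q5}.
Split {q1,q2,q4,q7,q9} by δ(·,0) → {q4,q7,q9} and {q1,q2}.
No further refinement is possible. Final partition (4 blocks): {q0,q6,q10} | {q4,q7,q9} | {q3,q5} | {q1,q2}.

4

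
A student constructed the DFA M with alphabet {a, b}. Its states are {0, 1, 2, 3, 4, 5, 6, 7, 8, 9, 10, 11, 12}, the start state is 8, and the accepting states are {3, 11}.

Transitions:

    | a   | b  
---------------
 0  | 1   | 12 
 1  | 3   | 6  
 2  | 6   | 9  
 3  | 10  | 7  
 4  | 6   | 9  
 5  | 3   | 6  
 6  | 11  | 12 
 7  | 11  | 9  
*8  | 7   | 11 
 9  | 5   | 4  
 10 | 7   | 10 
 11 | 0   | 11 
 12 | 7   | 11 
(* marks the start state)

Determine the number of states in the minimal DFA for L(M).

10

First remove the unreachable states {2}; 12 states remain.
Initial partition by acceptance: {3,11} | {0,1,4,5,6,7,8,9,10,12}.
On input b, block {3,11} splits into {3} and {11}.
On input a, block {0,1,4,5,6,7,8,9,10,12} splits into {0,4,8,9,10,12} and {1,5} and {6,7}.
Split {0,4,8,9,10,12} by δ(·,a) → {4,8,10,12} and {0,9}.
Refine {4,8,10,12} on symbol b: members go to different blocks, giving {8,12} and {4} and {10}.
Refine {6,7} on symbol b: members go to different blocks, giving {6} and {7}.
On input b, block {0,9} splits into {0} and {9}.
The partition is now stable with 10 blocks: {3} | {8,12} | {11} | {1,5} | {6} | {0} | {4} | {10} | {7} | {9}.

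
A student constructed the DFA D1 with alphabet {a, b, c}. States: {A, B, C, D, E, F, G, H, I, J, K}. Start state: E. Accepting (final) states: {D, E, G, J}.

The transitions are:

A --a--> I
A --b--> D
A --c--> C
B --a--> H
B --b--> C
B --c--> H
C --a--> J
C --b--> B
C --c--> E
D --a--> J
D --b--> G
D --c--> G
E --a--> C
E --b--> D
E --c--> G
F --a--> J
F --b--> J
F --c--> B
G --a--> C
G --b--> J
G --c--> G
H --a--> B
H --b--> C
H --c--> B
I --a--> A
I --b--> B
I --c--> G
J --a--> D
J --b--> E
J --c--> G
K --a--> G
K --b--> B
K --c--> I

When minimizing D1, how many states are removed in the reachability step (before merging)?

4

No path from E leads to A, F, I, K; the other 7 states are all reachable.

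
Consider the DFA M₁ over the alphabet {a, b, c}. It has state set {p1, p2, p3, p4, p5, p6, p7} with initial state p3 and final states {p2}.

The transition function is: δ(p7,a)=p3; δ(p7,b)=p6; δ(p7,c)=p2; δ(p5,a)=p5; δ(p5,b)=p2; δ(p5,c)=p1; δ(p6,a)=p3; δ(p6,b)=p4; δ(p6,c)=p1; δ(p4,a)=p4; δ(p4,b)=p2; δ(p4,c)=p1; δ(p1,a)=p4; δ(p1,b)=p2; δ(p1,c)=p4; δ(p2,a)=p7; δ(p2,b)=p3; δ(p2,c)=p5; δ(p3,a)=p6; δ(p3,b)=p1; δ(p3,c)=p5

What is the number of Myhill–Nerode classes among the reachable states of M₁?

Every state is reachable, so we keep all 7.
P0 = {p2} | {p1,p3,p4,p5,p6,p7}.
On input b, block {p1,p3,p4,p5,p6,p7} splits into {p1,p4,p5} and {p3,p6,p7}.
On input b, block {p3,p6,p7} splits into {p3,p6} and {p7}.
No further refinement is possible. Final partition (4 blocks): {p2} | {p1,p4,p5} | {p3,p6} | {p7}.

4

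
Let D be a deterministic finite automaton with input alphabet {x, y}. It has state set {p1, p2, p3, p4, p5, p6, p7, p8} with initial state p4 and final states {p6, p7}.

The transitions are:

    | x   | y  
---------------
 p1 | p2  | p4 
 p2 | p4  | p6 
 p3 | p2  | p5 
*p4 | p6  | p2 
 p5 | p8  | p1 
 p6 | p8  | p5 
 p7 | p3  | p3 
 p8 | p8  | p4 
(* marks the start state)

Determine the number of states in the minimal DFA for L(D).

States {p3,p7} cannot be reached from the start state, so discard them.
P0 = {p6} | {p1,p2,p4,p5,p8}.
Refine {p1,p2,p4,p5,p8} on symbol x: members go to different blocks, giving {p1,p2,p5,p8} and {p4}.
On input x, block {p1,p2,p5,p8} splits into {p1,p5,p8} and {p2}.
Refine {p1,p5,p8} on symbol x: members go to different blocks, giving {p5,p8} and {p1}.
Split {p5,p8} by δ(·,y) → {p5} and {p8}.
No further refinement is possible. Final partition (6 blocks): {p6} | {p5} | {p4} | {p2} | {p1} | {p8}.

6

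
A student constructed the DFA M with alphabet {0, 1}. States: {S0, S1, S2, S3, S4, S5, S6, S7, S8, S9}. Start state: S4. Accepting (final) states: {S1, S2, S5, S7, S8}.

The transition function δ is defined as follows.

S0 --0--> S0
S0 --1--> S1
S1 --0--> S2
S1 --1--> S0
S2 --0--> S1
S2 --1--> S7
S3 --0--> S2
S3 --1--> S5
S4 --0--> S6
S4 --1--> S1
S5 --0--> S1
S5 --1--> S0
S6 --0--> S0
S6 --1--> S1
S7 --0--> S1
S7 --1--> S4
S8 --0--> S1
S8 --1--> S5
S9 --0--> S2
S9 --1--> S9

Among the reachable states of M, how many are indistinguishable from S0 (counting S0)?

3

Reachable states from the start: {S0,S1,S2,S4,S6,S7}. Unreachable: {S3,S5,S8,S9} — drop them.
P0 = {S1,S2,S7} | {S0,S4,S6}.
On input 1, block {S1,S2,S7} splits into {S1,S7} and {S2}.
On input 0, block {S1,S7} splits into {S1} and {S7}.
The partition is now stable with 4 blocks: {S1} | {S0,S4,S6} | {S2} | {S7}.
State S0 belongs to the block {S0,S4,S6}, which has 3 states.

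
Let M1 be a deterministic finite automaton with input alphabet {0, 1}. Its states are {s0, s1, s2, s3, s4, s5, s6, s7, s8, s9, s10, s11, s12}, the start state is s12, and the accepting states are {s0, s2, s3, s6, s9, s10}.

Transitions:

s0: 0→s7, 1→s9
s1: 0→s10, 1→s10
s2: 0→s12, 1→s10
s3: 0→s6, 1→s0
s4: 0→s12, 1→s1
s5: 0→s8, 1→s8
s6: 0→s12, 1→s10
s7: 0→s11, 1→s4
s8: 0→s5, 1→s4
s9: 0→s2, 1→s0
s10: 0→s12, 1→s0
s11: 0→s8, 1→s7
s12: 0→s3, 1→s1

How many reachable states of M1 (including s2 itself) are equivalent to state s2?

All states are reachable from the start state.
P0 = {s0,s2,s3,s6,s9,s10} | {s1,s4,s5,s7,s8,s11,s12}.
On input 0, block {s0,s2,s3,s6,s9,s10} splits into {s0,s2,s6,s10} and {s3,s9}.
Split {s0,s2,s6,s10} by δ(·,1) → {s2,s6,s10} and {s0}.
Split {s2,s6,s10} by δ(·,1) → {s2,s6} and {s10}.
Refine {s1,s4,s5,s7,s8,s11,s12} on symbol 0: members go to different blocks, giving {s4,s5,s7,s8,s11} and {s1} and {s12}.
Split {s4,s5,s7,s8,s11} by δ(·,0) → {s5,s7,s8,s11} and {s4}.
On input 1, block {s5,s7,s8,s11} splits into {s5,s11} and {s7,s8}.
The partition is now stable with 9 blocks: {s2,s6} | {s5,s11} | {s3,s9} | {s0} | {s10} | {s1} | {s12} | {s4} | {s7,s8}.
State s2 belongs to the block {s2,s6}, which has 2 states.

2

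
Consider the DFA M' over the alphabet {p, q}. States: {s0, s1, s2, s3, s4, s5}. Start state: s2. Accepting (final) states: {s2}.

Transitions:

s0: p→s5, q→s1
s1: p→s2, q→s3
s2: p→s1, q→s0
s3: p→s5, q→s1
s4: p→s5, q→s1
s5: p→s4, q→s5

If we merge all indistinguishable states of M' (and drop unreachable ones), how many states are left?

4

Every state is reachable, so we keep all 6.
Initial partition by acceptance: {s2} | {s0,s1,s3,s4,s5}.
On input p, block {s0,s1,s3,s4,s5} splits into {s0,s3,s4,s5} and {s1}.
Split {s0,s3,s4,s5} by δ(·,q) → {s0,s3,s4} and {s5}.
No further refinement is possible. Final partition (4 blocks): {s2} | {s0,s3,s4} | {s1} | {s5}.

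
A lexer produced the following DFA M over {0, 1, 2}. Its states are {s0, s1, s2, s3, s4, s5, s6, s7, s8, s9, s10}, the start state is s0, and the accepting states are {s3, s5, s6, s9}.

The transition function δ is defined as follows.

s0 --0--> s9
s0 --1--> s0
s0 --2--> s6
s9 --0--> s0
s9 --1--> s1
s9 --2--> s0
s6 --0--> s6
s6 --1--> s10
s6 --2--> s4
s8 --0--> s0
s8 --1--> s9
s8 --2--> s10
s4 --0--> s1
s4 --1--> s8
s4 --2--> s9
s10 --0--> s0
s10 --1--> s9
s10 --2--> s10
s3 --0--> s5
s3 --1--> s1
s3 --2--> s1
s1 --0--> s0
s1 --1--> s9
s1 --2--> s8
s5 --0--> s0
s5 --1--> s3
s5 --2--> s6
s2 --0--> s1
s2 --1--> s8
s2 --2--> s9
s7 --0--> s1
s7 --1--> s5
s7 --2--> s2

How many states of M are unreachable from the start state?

4

BFS from s0 reaches {s0, s1, s4, s6, s8, s9, s10}; the 4 state(s) s2, s3, s5, s7 are never visited.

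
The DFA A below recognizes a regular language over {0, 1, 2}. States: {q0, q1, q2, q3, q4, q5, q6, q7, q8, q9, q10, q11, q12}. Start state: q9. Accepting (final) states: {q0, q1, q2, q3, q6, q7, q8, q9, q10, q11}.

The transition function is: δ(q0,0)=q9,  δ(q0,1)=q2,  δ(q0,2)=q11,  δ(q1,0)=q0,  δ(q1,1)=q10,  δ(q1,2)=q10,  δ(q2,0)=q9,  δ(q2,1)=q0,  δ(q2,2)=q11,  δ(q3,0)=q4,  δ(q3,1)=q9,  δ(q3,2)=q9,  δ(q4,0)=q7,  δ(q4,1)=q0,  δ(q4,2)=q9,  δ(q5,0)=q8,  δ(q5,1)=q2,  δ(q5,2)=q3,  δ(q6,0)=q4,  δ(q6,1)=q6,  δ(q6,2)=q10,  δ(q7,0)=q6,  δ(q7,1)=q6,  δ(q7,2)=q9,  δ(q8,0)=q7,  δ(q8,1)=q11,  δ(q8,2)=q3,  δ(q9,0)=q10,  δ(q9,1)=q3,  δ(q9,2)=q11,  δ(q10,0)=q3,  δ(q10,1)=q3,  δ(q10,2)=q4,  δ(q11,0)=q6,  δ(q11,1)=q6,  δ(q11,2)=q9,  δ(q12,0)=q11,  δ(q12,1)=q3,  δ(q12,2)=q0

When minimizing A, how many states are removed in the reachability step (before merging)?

4

No path from q9 leads to q1, q5, q8, q12; the other 9 states are all reachable.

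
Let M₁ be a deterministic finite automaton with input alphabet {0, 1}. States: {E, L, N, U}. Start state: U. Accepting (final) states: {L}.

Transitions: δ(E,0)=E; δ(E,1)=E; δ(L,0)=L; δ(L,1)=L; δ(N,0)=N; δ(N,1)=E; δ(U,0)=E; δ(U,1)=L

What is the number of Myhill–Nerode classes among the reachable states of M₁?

Reachable states from the start: {E,L,U}. Unreachable: {N} — drop them.
P0 = {L} | {E,U}.
Refine {E,U} on symbol 1: members go to different blocks, giving {E} and {U}.
The partition is now stable with 3 blocks: {L} | {E} | {U}.

3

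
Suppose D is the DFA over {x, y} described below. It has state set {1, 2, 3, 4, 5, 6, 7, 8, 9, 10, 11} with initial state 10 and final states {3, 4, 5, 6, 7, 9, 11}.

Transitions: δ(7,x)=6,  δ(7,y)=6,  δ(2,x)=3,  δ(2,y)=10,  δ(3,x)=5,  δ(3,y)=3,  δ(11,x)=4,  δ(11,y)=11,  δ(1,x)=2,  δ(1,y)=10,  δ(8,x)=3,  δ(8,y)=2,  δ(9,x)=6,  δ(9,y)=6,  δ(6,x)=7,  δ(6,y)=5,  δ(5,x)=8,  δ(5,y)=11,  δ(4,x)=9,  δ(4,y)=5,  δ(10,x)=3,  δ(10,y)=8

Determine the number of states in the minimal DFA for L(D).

First remove the unreachable states {1}; 10 states remain.
Initial partition by acceptance: {3,4,5,6,7,9,11} | {2,8,10}.
On input x, block {3,4,5,6,7,9,11} splits into {3,4,6,7,9,11} and {5}.
Refine {3,4,6,7,9,11} on symbol x: members go to different blocks, giving {4,6,7,9,11} and {3}.
Split {4,6,7,9,11} by δ(·,y) → {7,9,11} and {4,6}.
On input y, block {7,9,11} splits into {7,9} and {11}.
No further refinement is possible. Final partition (6 blocks): {7,9} | {2,8,10} | {5} | {3} | {4,6} | {11}.

6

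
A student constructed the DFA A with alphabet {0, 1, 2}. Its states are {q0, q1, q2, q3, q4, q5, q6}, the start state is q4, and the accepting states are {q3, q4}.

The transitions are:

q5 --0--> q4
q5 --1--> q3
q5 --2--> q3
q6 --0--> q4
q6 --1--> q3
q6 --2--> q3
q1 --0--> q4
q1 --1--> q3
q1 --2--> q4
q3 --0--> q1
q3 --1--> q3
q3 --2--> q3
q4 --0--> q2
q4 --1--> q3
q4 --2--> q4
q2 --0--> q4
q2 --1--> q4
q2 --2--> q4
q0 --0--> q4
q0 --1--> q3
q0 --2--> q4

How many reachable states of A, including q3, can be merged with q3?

Reachable states from the start: {q1,q2,q3,q4}. Unreachable: {q0,q5,q6} — drop them.
Initial partition by acceptance: {q3,q4} | {q1,q2}.
The partition is now stable with 2 blocks: {q3,q4} | {q1,q2}.
The equivalence class containing q3 is {q3,q4}, of size 2.

2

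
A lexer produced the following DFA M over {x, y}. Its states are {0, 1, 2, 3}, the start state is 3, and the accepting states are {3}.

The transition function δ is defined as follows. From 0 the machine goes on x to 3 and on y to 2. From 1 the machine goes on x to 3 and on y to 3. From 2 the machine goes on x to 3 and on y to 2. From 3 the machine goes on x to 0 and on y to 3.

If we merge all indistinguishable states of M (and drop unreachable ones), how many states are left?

2

Reachable states from the start: {0,2,3}. Unreachable: {1} — drop them.
Start with accepting vs non-accepting: {3} | {0,2}.
The partition is now stable with 2 blocks: {3} | {0,2}.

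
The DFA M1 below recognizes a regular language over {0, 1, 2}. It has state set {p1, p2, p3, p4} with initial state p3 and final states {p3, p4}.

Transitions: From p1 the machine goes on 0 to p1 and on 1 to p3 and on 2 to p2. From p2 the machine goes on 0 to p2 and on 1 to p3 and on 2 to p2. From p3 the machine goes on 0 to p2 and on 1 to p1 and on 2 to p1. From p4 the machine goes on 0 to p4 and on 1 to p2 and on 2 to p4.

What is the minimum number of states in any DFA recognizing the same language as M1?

First remove the unreachable states {p4}; 3 states remain.
P0 = {p3} | {p1,p2}.
The partition is now stable with 2 blocks: {p3} | {p1,p2}.

2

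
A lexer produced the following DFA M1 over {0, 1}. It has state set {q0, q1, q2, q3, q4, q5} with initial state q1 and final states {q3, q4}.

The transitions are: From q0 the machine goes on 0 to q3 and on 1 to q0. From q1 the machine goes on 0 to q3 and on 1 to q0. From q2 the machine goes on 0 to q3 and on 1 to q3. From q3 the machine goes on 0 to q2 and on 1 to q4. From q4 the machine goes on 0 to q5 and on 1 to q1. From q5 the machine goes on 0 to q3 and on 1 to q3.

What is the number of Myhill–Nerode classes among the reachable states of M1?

4

P0 = {q3,q4} | {q0,q1,q2,q5}.
Refine {q3,q4} on symbol 1: members go to different blocks, giving {q3} and {q4}.
On input 1, block {q0,q1,q2,q5} splits into {q0,q1} and {q2,q5}.
The partition is now stable with 4 blocks: {q3} | {q0,q1} | {q4} | {q2,q5}.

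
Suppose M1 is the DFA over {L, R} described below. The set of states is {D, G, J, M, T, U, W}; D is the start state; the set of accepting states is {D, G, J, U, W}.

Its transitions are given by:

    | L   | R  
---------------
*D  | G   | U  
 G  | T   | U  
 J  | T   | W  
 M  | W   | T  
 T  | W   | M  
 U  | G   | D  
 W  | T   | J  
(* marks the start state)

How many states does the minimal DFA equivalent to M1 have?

Every state is reachable, so we keep all 7.
Start with accepting vs non-accepting: {D,G,J,U,W} | {M,T}.
On input L, block {D,G,J,U,W} splits into {G,J,W} and {D,U}.
Split {G,J,W} by δ(·,R) → {J,W} and {G}.
Stable partition: {J,W} | {M,T} | {D,U} | {G} — 4 equivalence classes.

4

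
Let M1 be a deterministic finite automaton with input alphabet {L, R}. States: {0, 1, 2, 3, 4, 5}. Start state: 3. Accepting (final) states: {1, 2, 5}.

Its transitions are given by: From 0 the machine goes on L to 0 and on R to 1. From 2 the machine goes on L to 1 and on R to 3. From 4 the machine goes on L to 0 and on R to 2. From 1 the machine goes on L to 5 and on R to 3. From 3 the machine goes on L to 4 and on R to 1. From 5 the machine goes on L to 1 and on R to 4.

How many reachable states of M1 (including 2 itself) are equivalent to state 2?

Every state is reachable, so we keep all 6.
Start with accepting vs non-accepting: {1,2,5} | {0,3,4}.
No further refinement is possible. Final partition (2 blocks): {1,2,5} | {0,3,4}.
The equivalence class containing 2 is {1,2,5}, of size 3.

3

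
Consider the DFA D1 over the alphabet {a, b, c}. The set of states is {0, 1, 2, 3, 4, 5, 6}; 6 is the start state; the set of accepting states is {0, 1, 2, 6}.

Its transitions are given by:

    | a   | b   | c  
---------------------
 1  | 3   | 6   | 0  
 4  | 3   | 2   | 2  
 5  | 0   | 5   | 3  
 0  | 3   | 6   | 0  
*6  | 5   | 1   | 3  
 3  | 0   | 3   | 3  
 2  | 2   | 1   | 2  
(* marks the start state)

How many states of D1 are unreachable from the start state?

Starting at 6 and following transitions, the reachable set is {0, 1, 3, 5, 6}. That leaves 2, 4 unreachable — 2 in total.

2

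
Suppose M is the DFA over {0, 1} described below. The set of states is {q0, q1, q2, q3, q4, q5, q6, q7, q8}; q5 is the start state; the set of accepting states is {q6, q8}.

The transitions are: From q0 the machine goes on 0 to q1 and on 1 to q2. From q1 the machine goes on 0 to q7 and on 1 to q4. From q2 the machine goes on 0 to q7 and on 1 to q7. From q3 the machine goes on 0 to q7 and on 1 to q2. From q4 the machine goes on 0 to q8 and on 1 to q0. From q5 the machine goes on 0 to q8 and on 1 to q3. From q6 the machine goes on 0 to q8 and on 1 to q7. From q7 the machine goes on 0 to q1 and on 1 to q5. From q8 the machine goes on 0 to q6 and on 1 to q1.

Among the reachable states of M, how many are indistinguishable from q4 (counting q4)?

All states are reachable from the start state.
Start with accepting vs non-accepting: {q6,q8} | {q0,q1,q2,q3,q4,q5,q7}.
Split {q0,q1,q2,q3,q4,q5,q7} by δ(·,0) → {q0,q1,q2,q3,q7} and {q4,q5}.
Split {q0,q1,q2,q3,q7} by δ(·,1) → {q0,q2,q3} and {q1,q7}.
Split {q0,q2,q3} by δ(·,1) → {q0,q3} and {q2}.
No further refinement is possible. Final partition (5 blocks): {q6,q8} | {q0,q3} | {q4,q5} | {q1,q7} | {q2}.
The equivalence class containing q4 is {q4,q5}, of size 2.

2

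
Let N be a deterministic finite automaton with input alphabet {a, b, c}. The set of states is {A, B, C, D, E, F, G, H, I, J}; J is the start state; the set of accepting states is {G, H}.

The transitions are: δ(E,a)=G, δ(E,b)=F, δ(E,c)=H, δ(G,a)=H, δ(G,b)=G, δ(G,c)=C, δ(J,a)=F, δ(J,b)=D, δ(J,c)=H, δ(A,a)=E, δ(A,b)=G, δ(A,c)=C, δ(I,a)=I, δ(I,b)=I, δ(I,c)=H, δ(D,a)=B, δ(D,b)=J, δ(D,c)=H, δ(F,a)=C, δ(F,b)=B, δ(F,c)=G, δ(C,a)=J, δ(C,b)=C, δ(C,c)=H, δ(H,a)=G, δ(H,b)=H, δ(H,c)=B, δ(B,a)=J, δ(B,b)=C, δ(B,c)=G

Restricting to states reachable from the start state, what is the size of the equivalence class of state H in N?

2

First remove the unreachable states {A,E,I}; 7 states remain.
Start with accepting vs non-accepting: {G,H} | {B,C,D,F,J}.
No further refinement is possible. Final partition (2 blocks): {G,H} | {B,C,D,F,J}.
The equivalence class containing H is {G,H}, of size 2.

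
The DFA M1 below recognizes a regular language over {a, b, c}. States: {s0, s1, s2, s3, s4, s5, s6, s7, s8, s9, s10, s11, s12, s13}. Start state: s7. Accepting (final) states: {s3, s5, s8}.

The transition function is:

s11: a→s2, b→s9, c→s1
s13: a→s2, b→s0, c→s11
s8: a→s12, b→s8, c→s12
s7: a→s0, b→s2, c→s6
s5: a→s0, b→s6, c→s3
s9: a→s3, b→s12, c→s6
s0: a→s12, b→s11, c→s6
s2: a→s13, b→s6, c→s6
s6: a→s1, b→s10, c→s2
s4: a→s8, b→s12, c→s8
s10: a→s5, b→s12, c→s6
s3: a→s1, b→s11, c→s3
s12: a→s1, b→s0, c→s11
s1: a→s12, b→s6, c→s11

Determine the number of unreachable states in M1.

BFS from s7 reaches {s0, s1, s2, s3, s5, s6, s7, s9, s10, s11, s12, s13}; the 2 state(s) s4, s8 are never visited.

2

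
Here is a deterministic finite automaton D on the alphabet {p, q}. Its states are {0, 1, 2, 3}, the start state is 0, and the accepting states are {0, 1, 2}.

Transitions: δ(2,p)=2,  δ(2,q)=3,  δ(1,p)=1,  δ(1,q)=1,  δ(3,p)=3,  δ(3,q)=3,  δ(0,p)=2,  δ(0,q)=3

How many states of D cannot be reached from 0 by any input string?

Starting at 0 and following transitions, the reachable set is {0, 2, 3}. That leaves 1 unreachable — 1 in total.

1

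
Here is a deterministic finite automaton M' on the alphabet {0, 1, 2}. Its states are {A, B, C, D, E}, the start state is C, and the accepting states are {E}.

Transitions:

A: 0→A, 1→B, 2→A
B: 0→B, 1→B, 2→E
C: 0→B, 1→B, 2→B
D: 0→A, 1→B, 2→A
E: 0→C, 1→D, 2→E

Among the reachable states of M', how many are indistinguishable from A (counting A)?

All states are reachable from the start state.
P0 = {E} | {A,B,C,D}.
On input 2, block {A,B,C,D} splits into {A,C,D} and {B}.
On input 0, block {A,C,D} splits into {A,D} and {C}.
Stable partition: {E} | {A,D} | {B} | {C} — 4 equivalence classes.
State A belongs to the block {A,D}, which has 2 states.

2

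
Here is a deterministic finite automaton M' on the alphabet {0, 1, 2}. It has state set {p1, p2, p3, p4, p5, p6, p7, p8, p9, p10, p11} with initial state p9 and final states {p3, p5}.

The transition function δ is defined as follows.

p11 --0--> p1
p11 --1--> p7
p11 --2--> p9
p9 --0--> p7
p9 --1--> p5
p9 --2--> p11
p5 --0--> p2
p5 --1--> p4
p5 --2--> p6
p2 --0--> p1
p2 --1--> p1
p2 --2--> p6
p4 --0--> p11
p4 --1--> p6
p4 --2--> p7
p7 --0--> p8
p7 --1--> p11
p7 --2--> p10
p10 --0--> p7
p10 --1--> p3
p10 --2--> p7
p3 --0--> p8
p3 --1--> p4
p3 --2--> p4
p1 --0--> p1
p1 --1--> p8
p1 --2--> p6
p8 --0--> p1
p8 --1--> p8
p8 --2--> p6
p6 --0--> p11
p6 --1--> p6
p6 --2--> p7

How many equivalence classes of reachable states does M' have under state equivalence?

Start with accepting vs non-accepting: {p3,p5} | {p1,p2,p4,p6,p7,p8,p9,p10,p11}.
Refine {p1,p2,p4,p6,p7,p8,p9,p10,p11} on symbol 1: members go to different blocks, giving {p1,p2,p4,p6,p7,p8,p11} and {p9,p10}.
On input 2, block {p1,p2,p4,p6,p7,p8,p11} splits into {p1,p2,p4,p6,p8} and {p7,p11}.
Split {p1,p2,p4,p6,p8} by δ(·,0) → {p1,p2,p8} and {p4,p6}.
Stable partition: {p3,p5} | {p1,p2,p8} | {p9,p10} | {p7,p11} | {p4,p6} — 5 equivalence classes.

5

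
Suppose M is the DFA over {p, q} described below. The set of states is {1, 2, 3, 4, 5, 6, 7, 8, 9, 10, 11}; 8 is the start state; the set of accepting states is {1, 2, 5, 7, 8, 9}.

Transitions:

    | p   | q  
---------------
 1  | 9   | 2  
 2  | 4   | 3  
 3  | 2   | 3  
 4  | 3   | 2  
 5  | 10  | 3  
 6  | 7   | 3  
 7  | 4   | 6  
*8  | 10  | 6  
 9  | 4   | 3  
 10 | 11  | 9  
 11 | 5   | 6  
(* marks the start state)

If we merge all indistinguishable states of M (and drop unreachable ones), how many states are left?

First remove the unreachable states {1}; 10 states remain.
Start with accepting vs non-accepting: {2,5,7,8,9} | {3,4,6,10,11}.
On input p, block {3,4,6,10,11} splits into {3,6,11} and {4,10}.
The partition is now stable with 3 blocks: {2,5,7,8,9} | {3,6,11} | {4,10}.

3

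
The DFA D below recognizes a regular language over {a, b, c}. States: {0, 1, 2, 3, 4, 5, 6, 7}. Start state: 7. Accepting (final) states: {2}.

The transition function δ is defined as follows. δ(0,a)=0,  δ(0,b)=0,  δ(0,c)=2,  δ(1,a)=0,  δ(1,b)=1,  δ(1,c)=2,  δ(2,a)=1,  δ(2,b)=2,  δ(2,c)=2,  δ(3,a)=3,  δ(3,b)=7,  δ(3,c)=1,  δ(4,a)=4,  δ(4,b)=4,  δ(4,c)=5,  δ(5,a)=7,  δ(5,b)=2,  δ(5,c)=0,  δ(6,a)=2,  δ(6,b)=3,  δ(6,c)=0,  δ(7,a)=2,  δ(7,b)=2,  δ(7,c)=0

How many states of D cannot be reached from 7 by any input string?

4

No path from 7 leads to 3, 4, 5, 6; the other 4 states are all reachable.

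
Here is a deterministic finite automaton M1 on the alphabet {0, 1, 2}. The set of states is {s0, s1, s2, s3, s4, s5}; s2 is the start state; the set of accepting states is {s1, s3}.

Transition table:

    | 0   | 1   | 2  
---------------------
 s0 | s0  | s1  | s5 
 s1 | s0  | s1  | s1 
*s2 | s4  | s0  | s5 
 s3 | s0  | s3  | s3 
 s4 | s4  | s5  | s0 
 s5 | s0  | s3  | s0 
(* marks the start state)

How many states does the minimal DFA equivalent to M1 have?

All states are reachable from the start state.
P0 = {s1,s3} | {s0,s2,s4,s5}.
Split {s0,s2,s4,s5} by δ(·,1) → {s0,s5} and {s2,s4}.
Stable partition: {s1,s3} | {s0,s5} | {s2,s4} — 3 equivalence classes.

3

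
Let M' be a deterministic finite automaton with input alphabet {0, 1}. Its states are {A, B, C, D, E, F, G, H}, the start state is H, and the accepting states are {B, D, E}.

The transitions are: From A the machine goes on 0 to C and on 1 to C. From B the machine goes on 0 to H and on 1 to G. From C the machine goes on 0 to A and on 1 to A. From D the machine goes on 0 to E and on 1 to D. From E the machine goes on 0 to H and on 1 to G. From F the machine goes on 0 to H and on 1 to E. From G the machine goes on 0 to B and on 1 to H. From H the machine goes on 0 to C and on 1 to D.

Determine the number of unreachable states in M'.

No path from H leads to F; the other 7 states are all reachable.

1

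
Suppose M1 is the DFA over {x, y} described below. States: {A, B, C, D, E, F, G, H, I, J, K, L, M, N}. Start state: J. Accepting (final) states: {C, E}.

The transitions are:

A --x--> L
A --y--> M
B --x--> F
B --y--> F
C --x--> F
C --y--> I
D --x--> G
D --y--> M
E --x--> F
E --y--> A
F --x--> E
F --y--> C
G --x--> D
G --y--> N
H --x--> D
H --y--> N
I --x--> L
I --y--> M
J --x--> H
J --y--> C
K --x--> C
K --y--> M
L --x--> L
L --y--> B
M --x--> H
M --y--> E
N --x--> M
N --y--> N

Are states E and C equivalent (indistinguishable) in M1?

Yes

Reachable states from the start: {A,B,C,D,E,F,G,H,I,J,L,M,N}. Unreachable: {K} — drop them.
P0 = {C,E} | {A,B,D,F,G,H,I,J,L,M,N}.
Refine {A,B,D,F,G,H,I,J,L,M,N} on symbol x: members go to different blocks, giving {A,B,D,G,H,I,J,L,M,N} and {F}.
Split {A,B,D,G,H,I,J,L,M,N} by δ(·,x) → {A,D,G,H,I,J,L,M,N} and {B}.
On input y, block {A,D,G,H,I,J,L,M,N} splits into {A,D,G,H,I,N} and {J,M} and {L}.
On input x, block {A,D,G,H,I,N} splits into {D,G,H} and {A,I} and {N}.
Refine {D,G,H} on symbol y: members go to different blocks, giving {G,H} and {D}.
The partition is now stable with 9 blocks: {C,E} | {G,H} | {F} | {B} | {J,M} | {L} | {A,I} | {N} | {D}.
E and C lie in the same block of the stable partition, so they are equivalent — no string distinguishes them.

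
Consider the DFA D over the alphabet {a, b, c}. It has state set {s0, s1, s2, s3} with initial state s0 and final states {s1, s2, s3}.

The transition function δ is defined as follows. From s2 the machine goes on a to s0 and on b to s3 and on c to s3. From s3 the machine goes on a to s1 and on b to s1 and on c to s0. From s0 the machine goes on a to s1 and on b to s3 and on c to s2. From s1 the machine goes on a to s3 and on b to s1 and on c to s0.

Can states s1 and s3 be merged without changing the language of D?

Every state is reachable, so we keep all 4.
Initial partition by acceptance: {s1,s2,s3} | {s0}.
Split {s1,s2,s3} by δ(·,a) → {s1,s3} and {s2}.
The partition is now stable with 3 blocks: {s1,s3} | {s0} | {s2}.
s1 and s3 lie in the same block of the stable partition, so they are equivalent — no string distinguishes them.

Yes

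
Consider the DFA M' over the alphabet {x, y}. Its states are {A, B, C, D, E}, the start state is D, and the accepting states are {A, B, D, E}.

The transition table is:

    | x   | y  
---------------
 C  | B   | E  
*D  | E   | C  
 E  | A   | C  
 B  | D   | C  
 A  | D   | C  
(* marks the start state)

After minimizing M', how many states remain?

2

Initial partition by acceptance: {A,B,D,E} | {C}.
Stable partition: {A,B,D,E} | {C} — 2 equivalence classes.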